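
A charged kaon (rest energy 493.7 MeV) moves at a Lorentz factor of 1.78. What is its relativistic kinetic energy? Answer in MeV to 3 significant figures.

K ≈ 385 MeV

γ = 1.78 (given)
K = (γ − 1)m₀c² = (1.78 − 1) × 493.7 MeV = 0.78000 × 493.7 MeV = 385 MeV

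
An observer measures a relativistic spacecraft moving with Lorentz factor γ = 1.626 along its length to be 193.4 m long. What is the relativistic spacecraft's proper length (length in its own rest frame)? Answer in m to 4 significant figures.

L₀ ≈ 314.5 m

γ = 1.626 (given)
L₀ = γL = 1.626 × 193.4 = 314.5 m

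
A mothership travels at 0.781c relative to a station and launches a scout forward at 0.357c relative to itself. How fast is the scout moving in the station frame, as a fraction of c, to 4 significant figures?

u ≈ 0.8899c

Compose boost 2: (0.357 + 0.781)/(1 + 0.357×0.781) = 1.138/1.27882 = 0.8899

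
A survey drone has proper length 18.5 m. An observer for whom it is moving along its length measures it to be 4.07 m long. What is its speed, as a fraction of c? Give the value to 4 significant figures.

β ≈ 0.9755

γ = L₀/L = 18.5/4.07 = 4.54545
β = √(1 − 1/γ²) = 0.9755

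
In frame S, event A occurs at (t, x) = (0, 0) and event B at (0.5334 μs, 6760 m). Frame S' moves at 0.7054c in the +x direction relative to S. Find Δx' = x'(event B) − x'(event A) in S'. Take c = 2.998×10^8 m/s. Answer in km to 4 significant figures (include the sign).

Δx' ≈ 9.378 km

γ = 1/√(1 − 0.7054²) = 1.41082
Δx' = γ(Δx − vΔt) = 1.41082 × (6760 m − 0.7054×(2.998×10^8 m/s)×0.5334×10^-6 s)
= 1.41082 × (6647.20 m) = 9.378 km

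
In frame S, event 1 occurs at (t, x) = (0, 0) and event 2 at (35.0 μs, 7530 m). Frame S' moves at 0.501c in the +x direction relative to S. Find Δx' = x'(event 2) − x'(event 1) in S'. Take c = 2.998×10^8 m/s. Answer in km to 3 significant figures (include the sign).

γ = 1/√(1 − 0.501²) = 1.1555
Δx' = γ(Δx − vΔt) = 1.1555 × (7530 m − 0.501×(2.998×10^8 m/s)×35.0×10^-6 s)
= 1.1555 × (2273.0 m) = 2.63 km

Δx' ≈ 2.63 km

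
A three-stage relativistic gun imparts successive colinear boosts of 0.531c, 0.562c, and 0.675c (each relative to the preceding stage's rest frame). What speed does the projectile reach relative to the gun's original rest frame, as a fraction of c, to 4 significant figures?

u ≈ 0.9672c

Compose boost 2: (0.562 + 0.531)/(1 + 0.562×0.531) = 1.093/1.29842 = 0.841791
Compose boost 3: (0.675 + 0.841791)/(1 + 0.675×0.841791) = 1.51679/1.56821 = 0.9672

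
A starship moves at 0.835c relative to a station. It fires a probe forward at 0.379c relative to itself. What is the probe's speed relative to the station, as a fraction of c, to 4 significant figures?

Relativistic velocity addition: u = (u' + v)/(1 + u'v/c²)
= (0.379 + 0.835)/(1 + 0.379×0.835) = 1.214/1.31646 = 0.9222

u ≈ 0.9222c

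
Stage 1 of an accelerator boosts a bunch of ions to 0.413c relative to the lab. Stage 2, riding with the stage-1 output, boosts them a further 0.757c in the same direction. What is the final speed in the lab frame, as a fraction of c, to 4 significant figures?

Compose boost 2: (0.757 + 0.413)/(1 + 0.757×0.413) = 1.170/1.31264 = 0.8913

u ≈ 0.8913c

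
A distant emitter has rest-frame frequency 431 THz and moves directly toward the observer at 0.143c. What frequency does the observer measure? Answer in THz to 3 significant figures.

Relativistic Doppler: f_obs = f_src √((1+β)/(1−β))
= 431 × √(1.1430/0.85700) = 431 × 1.1549 = 498 THz

f_obs ≈ 498 THz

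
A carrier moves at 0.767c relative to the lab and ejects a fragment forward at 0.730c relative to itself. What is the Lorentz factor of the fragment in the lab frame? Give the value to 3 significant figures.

u_lab = (0.730 + 0.767)/(1 + 0.730×0.767) = 1.497/1.55991 = 0.959671
γ = 1/√(1 − 0.959671²) = 3.56

γ ≈ 3.56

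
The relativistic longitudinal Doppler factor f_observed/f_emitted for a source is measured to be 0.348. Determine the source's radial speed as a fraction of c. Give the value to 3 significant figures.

β ≈ 0.784

f_obs/f_src = √((1−β)/(1+β)) = 0.348  ⇒  (1−β)/(1+β) = 0.12110
β = |1 − D²|/(1 + D²) = |1 − 0.12110|/(1 + 0.12110) = 0.784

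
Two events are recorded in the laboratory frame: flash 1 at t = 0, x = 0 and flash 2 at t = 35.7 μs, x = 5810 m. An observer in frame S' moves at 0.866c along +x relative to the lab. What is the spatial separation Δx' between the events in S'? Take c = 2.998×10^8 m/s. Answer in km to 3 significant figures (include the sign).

Δx' ≈ -6.92 km

γ = 1/√(1 − 0.866²) = 1.9998
Δx' = γ(Δx − vΔt) = 1.9998 × (5810 m − 0.866×(2.998×10^8 m/s)×35.7×10^-6 s)
= 1.9998 × (-3458.7 m) = -6.92 km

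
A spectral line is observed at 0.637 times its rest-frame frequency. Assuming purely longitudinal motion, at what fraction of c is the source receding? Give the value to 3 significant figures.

f_obs/f_src = √((1−β)/(1+β)) = 0.637  ⇒  (1−β)/(1+β) = 0.40577
β = |1 − D²|/(1 + D²) = |1 − 0.40577|/(1 + 0.40577) = 0.423

β ≈ 0.423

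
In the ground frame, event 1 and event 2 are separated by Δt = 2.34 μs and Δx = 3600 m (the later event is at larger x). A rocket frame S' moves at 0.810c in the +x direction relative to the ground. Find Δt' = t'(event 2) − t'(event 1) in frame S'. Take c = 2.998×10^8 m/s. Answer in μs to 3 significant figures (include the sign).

Δt' ≈ -12.6 μs

γ = 1/√(1 − 0.810²) = 1.7052
Δt' = γ(Δt − vΔx/c²) = 1.7052 × (2.34 μs − 0.810×3600 m / (2.998×10^8 m/s))
= 1.7052 × (-7.3865 μs) = -12.6 μs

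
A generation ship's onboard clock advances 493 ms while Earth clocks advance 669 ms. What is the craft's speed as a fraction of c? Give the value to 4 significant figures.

β ≈ 0.6760

γ = Δt/τ₀ = 669/493 = 1.35700
β = √(1 − 1/γ²) = √(1 − 1/1.35700²) = 0.6760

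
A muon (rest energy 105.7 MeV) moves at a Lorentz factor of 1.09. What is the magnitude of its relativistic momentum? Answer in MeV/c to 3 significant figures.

p ≈ 45.8 MeV/c

β = √(1 − 1/γ²) = √(1 − 1/1.09²) = 0.39789
p = γβm₀c = 1.09 × 0.39789 × 105.7 MeV/c = 45.8 MeV/c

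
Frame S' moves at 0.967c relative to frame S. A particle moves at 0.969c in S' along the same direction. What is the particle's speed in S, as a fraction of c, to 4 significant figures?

Relativistic velocity addition: u = (u' + v)/(1 + u'v/c²)
= (0.969 + 0.967)/(1 + 0.969×0.967) = 1.936/1.93702 = 0.9995

u ≈ 0.9995c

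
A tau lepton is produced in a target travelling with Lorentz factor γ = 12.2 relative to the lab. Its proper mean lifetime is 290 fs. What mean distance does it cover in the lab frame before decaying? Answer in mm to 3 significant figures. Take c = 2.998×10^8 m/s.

d ≈ 1.06 mm

β = √(1 − 1/γ²) = √(1 − 1/12.2²) = 0.99664
Dilated lifetime: Δt = γτ₀ = 12.2 × 290 fs = 3538.0 fs
d = vΔt = 0.99664c × 3538.0 fs = 2.9879×10^8 m/s × 3.5380×10^-12 s = 1.06 mm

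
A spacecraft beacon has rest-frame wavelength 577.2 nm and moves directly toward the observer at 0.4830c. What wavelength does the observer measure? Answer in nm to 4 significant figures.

λ_obs ≈ 340.8 nm

Relativistic Doppler: λ_obs = λ_src √((1−β)/(1+β))
= 577.2 × √(0.517000/1.48300) = 577.2 × 0.590439 = 340.8 nm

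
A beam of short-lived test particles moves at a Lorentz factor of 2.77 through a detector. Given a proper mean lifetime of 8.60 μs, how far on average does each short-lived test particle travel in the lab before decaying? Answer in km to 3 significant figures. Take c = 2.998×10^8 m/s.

d ≈ 6.66 km

β = √(1 − 1/γ²) = √(1 − 1/2.77²) = 0.93256
Dilated lifetime: Δt = γτ₀ = 2.77 × 8.60 μs = 23.822 μs
d = vΔt = 0.93256c × 23.822 μs = 2.7958×10^8 m/s × 2.3822×10^-5 s = 6.66 km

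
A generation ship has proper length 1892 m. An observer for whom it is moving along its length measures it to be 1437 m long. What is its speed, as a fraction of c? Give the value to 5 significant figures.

γ = L₀/L = 1892/1437 = 1.316632
β = √(1 − 1/γ²) = 0.65049

β ≈ 0.65049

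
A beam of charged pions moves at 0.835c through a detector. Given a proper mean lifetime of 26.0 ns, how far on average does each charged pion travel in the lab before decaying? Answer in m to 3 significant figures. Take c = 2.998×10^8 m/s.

γ = 1/√(1 − 0.835²) = 1.8174
Dilated lifetime: Δt = γτ₀ = 1.8174 × 26.0 ns = 47.251 ns
d = vΔt = 0.835c × 47.251 ns = 2.5033×10^8 m/s × 4.7251×10^-8 s = 11.8 m

d ≈ 11.8 m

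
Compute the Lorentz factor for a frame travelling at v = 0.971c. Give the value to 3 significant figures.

γ = 1/√(1 − β²) = 1/√(1 − 0.971²) = 1/√(0.057159) = 4.18

γ ≈ 4.18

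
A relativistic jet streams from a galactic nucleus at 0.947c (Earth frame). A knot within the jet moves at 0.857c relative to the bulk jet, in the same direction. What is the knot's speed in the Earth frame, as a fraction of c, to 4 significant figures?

u ≈ 0.9958c

Relativistic velocity addition: u = (u' + v)/(1 + u'v/c²)
= (0.857 + 0.947)/(1 + 0.857×0.947) = 1.804/1.81158 = 0.9958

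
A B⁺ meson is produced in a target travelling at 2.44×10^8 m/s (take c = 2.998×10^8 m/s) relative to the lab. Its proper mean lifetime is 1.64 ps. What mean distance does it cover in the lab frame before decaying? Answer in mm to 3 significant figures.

β = v/c = 2.44×10^8 / 2.998×10^8 = 0.81388
γ = 1/√(1 − 0.81388²) = 1.7211
Dilated lifetime: Δt = γτ₀ = 1.7211 × 1.64 ps = 2.8225 ps
d = vΔt = 0.81388c × 2.8225 ps = 2.4400×10^8 m/s × 2.8225×10^-12 s = 0.689 mm

d ≈ 0.689 mm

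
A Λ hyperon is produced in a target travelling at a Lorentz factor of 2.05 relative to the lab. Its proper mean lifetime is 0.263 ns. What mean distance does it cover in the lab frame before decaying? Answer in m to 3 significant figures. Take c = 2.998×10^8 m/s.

β = √(1 − 1/γ²) = √(1 − 1/2.05²) = 0.87295
Dilated lifetime: Δt = γτ₀ = 2.05 × 0.263 ns = 0.53915 ns
d = vΔt = 0.87295c × 0.53915 ns = 2.6171×10^8 m/s × 5.3915×10^-10 s = 0.141 m

d ≈ 0.141 m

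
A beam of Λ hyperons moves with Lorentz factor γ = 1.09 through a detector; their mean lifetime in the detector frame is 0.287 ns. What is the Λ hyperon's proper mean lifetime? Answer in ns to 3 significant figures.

γ = 1.09 (given)
Proper time: τ₀ = Δt/γ = 0.287/1.09 = 0.263 ns

τ₀ ≈ 0.263 ns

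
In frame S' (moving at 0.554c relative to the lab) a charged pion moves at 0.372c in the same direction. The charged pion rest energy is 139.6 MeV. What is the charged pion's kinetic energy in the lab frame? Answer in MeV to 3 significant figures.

u_lab = (0.372 + 0.554)/(1 + 0.372×0.554) = 0.767772
γ = 1/√(1 − 0.767772²) = 1.5607
K = (γ − 1)m₀c² = (1.5607 − 1) × 139.6 = 0.56074 × 139.6 = 78.3 MeV

K ≈ 78.3 MeV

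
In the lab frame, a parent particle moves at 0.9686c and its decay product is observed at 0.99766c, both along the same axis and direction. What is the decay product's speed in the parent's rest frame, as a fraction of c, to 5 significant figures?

u' ≈ 0.86317c

Inverse velocity addition: u' = (u − v)/(1 − uv/c²)
= (0.99766 − 0.9686)/(1 − 0.99766×0.9686) = 0.029060/0.03366652 = 0.86317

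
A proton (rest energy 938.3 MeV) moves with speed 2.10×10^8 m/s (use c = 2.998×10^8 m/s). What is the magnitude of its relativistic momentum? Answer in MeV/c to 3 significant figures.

β = v/c = 2.10×10^8 / 2.998×10^8 = 0.70047
γ = 1/√(1 − 0.70047²) = 1.4012
p = γβm₀c = 1.4012 × 0.70047 × 938.3 MeV/c = 921 MeV/c

p ≈ 921 MeV/c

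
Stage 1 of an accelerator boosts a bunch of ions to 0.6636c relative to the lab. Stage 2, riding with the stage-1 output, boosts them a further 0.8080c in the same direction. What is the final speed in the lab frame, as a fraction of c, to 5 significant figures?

u ≈ 0.95796c

Compose boost 2: (0.8080 + 0.6636)/(1 + 0.8080×0.6636) = 1.4716/1.536189 = 0.95796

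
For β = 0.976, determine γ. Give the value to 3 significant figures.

γ ≈ 4.59

γ = 1/√(1 − β²) = 1/√(1 − 0.976²) = 1/√(0.047424) = 4.59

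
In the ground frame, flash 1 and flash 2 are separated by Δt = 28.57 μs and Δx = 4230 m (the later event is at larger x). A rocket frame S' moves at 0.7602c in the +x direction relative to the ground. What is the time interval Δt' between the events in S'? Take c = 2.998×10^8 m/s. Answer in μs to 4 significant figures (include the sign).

Δt' ≈ 27.47 μs

γ = 1/√(1 − 0.7602²) = 1.53920
Δt' = γ(Δt − vΔx/c²) = 1.53920 × (28.57 μs − 0.7602×4230 m / (2.998×10^8 m/s))
= 1.53920 × (17.8440 μs) = 27.47 μs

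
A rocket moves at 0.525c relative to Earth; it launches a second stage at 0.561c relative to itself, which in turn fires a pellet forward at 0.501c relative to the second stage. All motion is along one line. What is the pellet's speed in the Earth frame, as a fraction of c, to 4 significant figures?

u ≈ 0.9434c

Compose boost 2: (0.561 + 0.525)/(1 + 0.561×0.525) = 1.086/1.29453 = 0.838918
Compose boost 3: (0.501 + 0.838918)/(1 + 0.501×0.838918) = 1.33992/1.42030 = 0.9434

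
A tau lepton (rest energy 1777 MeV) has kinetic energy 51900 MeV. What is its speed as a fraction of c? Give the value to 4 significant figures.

γ = 1 + K/(m₀c²) = 1 + 51900/1777 = 30.2065
β = √(1 − 1/γ²) = 0.9995

β ≈ 0.9995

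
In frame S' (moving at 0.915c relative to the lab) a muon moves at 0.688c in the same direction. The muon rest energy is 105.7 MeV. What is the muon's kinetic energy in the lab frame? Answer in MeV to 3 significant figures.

u_lab = (0.688 + 0.915)/(1 + 0.688×0.915) = 0.983725
γ = 1/√(1 − 0.983725²) = 5.5655
K = (γ − 1)m₀c² = (5.5655 − 1) × 105.7 = 4.5655 × 105.7 = 483 MeV

K ≈ 483 MeV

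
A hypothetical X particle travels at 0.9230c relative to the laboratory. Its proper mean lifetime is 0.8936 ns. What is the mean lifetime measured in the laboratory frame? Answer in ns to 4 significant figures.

γ = 1/√(1 − 0.9230²) = 2.59875
Time dilation: Δt = γτ₀ = 2.59875 × 0.8936 ns = 2.322 ns

Δt ≈ 2.322 ns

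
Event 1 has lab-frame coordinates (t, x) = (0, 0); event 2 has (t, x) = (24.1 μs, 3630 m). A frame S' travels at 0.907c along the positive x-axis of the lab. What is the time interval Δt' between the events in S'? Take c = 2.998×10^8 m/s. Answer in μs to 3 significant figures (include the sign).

Δt' ≈ 31.1 μs

γ = 1/√(1 − 0.907²) = 2.3746
Δt' = γ(Δt − vΔx/c²) = 2.3746 × (24.1 μs − 0.907×3630 m / (2.998×10^8 m/s))
= 2.3746 × (13.118 μs) = 31.1 μs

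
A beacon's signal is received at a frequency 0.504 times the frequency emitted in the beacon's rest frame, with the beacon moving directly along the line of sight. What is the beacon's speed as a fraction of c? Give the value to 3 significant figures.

β ≈ 0.595

f_obs/f_src = √((1−β)/(1+β)) = 0.504  ⇒  (1−β)/(1+β) = 0.25402
β = |1 − D²|/(1 + D²) = |1 − 0.25402|/(1 + 0.25402) = 0.595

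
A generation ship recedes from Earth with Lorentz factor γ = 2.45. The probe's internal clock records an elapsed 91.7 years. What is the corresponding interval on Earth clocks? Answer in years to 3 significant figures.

Δt ≈ 225 years

γ = 2.45 (given)
Time dilation: Δt = γτ₀ = 2.45 × 91.7 years = 225 years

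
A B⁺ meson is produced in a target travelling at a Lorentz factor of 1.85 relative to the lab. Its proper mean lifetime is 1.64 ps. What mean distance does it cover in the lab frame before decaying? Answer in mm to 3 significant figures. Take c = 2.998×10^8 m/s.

d ≈ 0.765 mm

β = √(1 − 1/γ²) = √(1 − 1/1.85²) = 0.84132
Dilated lifetime: Δt = γτ₀ = 1.85 × 1.64 ps = 3.0340 ps
d = vΔt = 0.84132c × 3.0340 ps = 2.5223×10^8 m/s × 3.0340×10^-12 s = 0.765 mm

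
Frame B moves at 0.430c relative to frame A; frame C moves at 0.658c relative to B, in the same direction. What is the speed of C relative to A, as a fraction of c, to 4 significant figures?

Compose boost 2: (0.658 + 0.430)/(1 + 0.658×0.430) = 1.088/1.28294 = 0.8481

u ≈ 0.8481c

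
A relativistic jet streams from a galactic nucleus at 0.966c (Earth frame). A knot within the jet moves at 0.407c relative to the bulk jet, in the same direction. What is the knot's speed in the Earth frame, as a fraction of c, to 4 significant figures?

Relativistic velocity addition: u = (u' + v)/(1 + u'v/c²)
= (0.407 + 0.966)/(1 + 0.407×0.966) = 1.373/1.39316 = 0.9855

u ≈ 0.9855c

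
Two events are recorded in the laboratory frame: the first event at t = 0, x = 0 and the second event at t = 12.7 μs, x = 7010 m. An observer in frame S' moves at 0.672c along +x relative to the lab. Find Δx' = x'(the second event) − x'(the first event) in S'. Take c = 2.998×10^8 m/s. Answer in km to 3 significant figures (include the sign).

Δx' ≈ 6.01 km

γ = 1/√(1 − 0.672²) = 1.3503
Δx' = γ(Δx − vΔt) = 1.3503 × (7010 m − 0.672×(2.998×10^8 m/s)×12.7×10^-6 s)
= 1.3503 × (4451.4 m) = 6.01 km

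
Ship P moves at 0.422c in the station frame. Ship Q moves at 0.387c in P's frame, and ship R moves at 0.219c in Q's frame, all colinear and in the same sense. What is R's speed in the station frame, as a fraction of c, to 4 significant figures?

Compose boost 2: (0.387 + 0.422)/(1 + 0.387×0.422) = 0.8090/1.16331 = 0.695427
Compose boost 3: (0.219 + 0.695427)/(1 + 0.219×0.695427) = 0.914427/1.15230 = 0.7936

u ≈ 0.7936c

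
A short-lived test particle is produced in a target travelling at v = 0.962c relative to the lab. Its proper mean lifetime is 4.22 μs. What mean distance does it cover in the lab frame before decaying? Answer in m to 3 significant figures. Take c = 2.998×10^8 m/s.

γ = 1/√(1 − 0.962²) = 3.6623
Dilated lifetime: Δt = γτ₀ = 3.6623 × 4.22 μs = 15.455 μs
d = vΔt = 0.962c × 15.455 μs = 2.8841×10^8 m/s × 1.5455×10^-5 s = 4460 m

d ≈ 4460 m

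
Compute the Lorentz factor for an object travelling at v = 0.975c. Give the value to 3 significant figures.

γ = 1/√(1 − β²) = 1/√(1 − 0.975²) = 1/√(0.049375) = 4.50

γ ≈ 4.50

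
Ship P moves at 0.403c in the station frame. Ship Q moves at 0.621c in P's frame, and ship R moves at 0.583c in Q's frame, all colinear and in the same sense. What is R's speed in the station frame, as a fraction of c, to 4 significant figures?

u ≈ 0.9489c

Compose boost 2: (0.621 + 0.403)/(1 + 0.621×0.403) = 1.024/1.25026 = 0.819028
Compose boost 3: (0.583 + 0.819028)/(1 + 0.583×0.819028) = 1.40203/1.47749 = 0.9489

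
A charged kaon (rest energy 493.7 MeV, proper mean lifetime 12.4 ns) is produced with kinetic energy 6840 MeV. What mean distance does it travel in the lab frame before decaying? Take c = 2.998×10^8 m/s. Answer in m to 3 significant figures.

d ≈ 55.1 m

γ = 1 + K/(m₀c²) = 1 + 6840/493.7 = 14.855
β = √(1 − 1/γ²) = 0.99773
Dilated lifetime: γτ₀ = 14.855 × 12.4 ns = 184.20 ns
d = βc·γτ₀ = 0.99773 × (2.998×10^8 m/s) × 1.8420×10^-7 s = 55.1 m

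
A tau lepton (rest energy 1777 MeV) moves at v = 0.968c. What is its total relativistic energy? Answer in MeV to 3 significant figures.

E ≈ 7080 MeV

γ = 1/√(1 − 0.968²) = 3.9849
E = γm₀c² = 3.9849 × 1777 MeV = 7080 MeV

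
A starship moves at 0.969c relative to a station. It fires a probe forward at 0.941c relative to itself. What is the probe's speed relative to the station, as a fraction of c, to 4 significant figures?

u ≈ 0.9990c

Relativistic velocity addition: u = (u' + v)/(1 + u'v/c²)
= (0.941 + 0.969)/(1 + 0.941×0.969) = 1.910/1.91183 = 0.9990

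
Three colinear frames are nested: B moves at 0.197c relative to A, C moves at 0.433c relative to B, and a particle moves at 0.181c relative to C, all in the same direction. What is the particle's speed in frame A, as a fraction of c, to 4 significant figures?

Compose boost 2: (0.433 + 0.197)/(1 + 0.433×0.197) = 0.6300/1.08530 = 0.580484
Compose boost 3: (0.181 + 0.580484)/(1 + 0.181×0.580484) = 0.761484/1.10507 = 0.6891

u ≈ 0.6891c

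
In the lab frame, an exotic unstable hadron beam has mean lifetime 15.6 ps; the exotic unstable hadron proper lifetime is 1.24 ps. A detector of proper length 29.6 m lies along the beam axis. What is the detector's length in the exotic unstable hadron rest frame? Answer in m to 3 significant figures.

Time dilation ⇒ γ = Δt/τ₀ = 15.6/1.24 = 12.581
Length contraction: L = L₀/γ = 29.6/12.581 = 2.35 m

L ≈ 2.35 m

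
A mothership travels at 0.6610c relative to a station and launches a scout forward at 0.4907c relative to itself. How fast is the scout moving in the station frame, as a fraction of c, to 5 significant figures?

u ≈ 0.86963c

Compose boost 2: (0.4907 + 0.6610)/(1 + 0.4907×0.6610) = 1.1517/1.324353 = 0.86963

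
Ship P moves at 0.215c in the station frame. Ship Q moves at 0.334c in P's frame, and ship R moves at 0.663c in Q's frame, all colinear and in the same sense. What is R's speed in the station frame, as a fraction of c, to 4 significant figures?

u ≈ 0.8773c

Compose boost 2: (0.334 + 0.215)/(1 + 0.334×0.215) = 0.5490/1.07181 = 0.512218
Compose boost 3: (0.663 + 0.512218)/(1 + 0.663×0.512218) = 1.17522/1.33960 = 0.8773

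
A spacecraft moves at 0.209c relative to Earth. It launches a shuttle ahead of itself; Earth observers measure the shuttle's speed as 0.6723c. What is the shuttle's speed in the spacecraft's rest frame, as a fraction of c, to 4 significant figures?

Inverse velocity addition: u' = (u − v)/(1 − uv/c²)
= (0.6723 − 0.209)/(1 − 0.6723×0.209) = 0.4633/0.859489 = 0.5390

u' ≈ 0.5390c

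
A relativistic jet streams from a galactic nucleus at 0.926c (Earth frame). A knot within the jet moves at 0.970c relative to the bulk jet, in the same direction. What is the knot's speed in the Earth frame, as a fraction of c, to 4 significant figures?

Relativistic velocity addition: u = (u' + v)/(1 + u'v/c²)
= (0.970 + 0.926)/(1 + 0.970×0.926) = 1.896/1.89822 = 0.9988

u ≈ 0.9988c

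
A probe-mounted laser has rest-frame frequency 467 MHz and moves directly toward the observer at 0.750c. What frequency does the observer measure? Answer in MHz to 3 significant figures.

Relativistic Doppler: f_obs = f_src √((1+β)/(1−β))
= 467 × √(1.7500/0.25000) = 467 × 2.6458 = 1240 MHz

f_obs ≈ 1240 MHz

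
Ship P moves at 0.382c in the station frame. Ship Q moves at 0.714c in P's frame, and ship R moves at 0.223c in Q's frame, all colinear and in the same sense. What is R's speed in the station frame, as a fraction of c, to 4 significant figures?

Compose boost 2: (0.714 + 0.382)/(1 + 0.714×0.382) = 1.096/1.27275 = 0.861129
Compose boost 3: (0.223 + 0.861129)/(1 + 0.223×0.861129) = 1.08413/1.19203 = 0.9095

u ≈ 0.9095c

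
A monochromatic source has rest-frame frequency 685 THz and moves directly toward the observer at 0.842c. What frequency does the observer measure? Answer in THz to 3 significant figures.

f_obs ≈ 2340 THz

Relativistic Doppler: f_obs = f_src √((1+β)/(1−β))
= 685 × √(1.8420/0.15800) = 685 × 3.4144 = 2340 THz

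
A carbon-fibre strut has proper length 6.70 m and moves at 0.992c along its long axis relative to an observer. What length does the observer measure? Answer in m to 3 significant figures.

γ = 1/√(1 − 0.992²) = 7.9216
Length contraction: L = L₀/γ = 6.70/7.9216 = 0.846 m

L ≈ 0.846 m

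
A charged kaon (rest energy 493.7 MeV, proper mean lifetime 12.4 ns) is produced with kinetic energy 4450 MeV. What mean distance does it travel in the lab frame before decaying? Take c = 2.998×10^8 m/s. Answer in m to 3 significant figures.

d ≈ 37.0 m

γ = 1 + K/(m₀c²) = 1 + 4450/493.7 = 10.014
β = √(1 − 1/γ²) = 0.99500
Dilated lifetime: γτ₀ = 10.014 × 12.4 ns = 124.17 ns
d = βc·γτ₀ = 0.99500 × (2.998×10^8 m/s) × 1.2417×10^-7 s = 37.0 m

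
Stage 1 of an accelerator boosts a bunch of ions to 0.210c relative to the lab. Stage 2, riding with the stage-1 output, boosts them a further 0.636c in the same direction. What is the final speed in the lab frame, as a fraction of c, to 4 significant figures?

Compose boost 2: (0.636 + 0.210)/(1 + 0.636×0.210) = 0.8460/1.13356 = 0.7463

u ≈ 0.7463c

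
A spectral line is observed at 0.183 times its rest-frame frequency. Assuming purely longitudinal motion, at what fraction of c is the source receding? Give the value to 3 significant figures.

β ≈ 0.935

f_obs/f_src = √((1−β)/(1+β)) = 0.183  ⇒  (1−β)/(1+β) = 0.033489
β = |1 − D²|/(1 + D²) = |1 − 0.033489|/(1 + 0.033489) = 0.935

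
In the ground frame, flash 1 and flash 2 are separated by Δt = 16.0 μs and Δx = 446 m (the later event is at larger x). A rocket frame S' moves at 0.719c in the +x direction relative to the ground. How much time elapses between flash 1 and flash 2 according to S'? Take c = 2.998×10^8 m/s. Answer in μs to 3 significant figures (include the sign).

γ = 1/√(1 − 0.719²) = 1.4388
Δt' = γ(Δt − vΔx/c²) = 1.4388 × (16.0 μs − 0.719×446 m / (2.998×10^8 m/s))
= 1.4388 × (14.930 μs) = 21.5 μs

Δt' ≈ 21.5 μs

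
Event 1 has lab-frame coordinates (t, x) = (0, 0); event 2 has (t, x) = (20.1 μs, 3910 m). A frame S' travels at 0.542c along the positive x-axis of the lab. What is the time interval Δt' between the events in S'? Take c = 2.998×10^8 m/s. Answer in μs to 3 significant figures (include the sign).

γ = 1/√(1 − 0.542²) = 1.1899
Δt' = γ(Δt − vΔx/c²) = 1.1899 × (20.1 μs − 0.542×3910 m / (2.998×10^8 m/s))
= 1.1899 × (13.031 μs) = 15.5 μs

Δt' ≈ 15.5 μs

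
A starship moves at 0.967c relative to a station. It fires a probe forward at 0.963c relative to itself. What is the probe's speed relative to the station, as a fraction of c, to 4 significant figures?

Relativistic velocity addition: u = (u' + v)/(1 + u'v/c²)
= (0.963 + 0.967)/(1 + 0.963×0.967) = 1.930/1.93122 = 0.9994

u ≈ 0.9994c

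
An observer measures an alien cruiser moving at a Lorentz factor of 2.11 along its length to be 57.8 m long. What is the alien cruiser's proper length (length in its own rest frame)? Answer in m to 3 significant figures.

L₀ ≈ 122 m

γ = 2.11 (given)
L₀ = γL = 2.11 × 57.8 = 122 m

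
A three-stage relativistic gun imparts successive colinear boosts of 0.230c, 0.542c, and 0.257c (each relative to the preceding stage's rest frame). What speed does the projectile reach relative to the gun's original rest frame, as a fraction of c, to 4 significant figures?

Compose boost 2: (0.542 + 0.230)/(1 + 0.542×0.230) = 0.7720/1.12466 = 0.686430
Compose boost 3: (0.257 + 0.686430)/(1 + 0.257×0.686430) = 0.943430/1.17641 = 0.8020

u ≈ 0.8020c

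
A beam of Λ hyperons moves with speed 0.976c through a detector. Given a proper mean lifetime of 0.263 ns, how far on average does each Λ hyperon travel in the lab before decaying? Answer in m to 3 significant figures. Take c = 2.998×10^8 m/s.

γ = 1/√(1 − 0.976²) = 4.5920
Dilated lifetime: Δt = γτ₀ = 4.5920 × 0.263 ns = 1.2077 ns
d = vΔt = 0.976c × 1.2077 ns = 2.9260×10^8 m/s × 1.2077×10^-9 s = 0.353 m

d ≈ 0.353 m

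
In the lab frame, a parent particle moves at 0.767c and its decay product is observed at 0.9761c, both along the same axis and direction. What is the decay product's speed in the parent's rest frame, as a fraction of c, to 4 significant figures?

u' ≈ 0.8320c

Inverse velocity addition: u' = (u − v)/(1 − uv/c²)
= (0.9761 − 0.767)/(1 − 0.9761×0.767) = 0.2091/0.251331 = 0.8320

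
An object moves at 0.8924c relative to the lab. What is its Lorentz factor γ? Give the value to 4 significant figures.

γ = 1/√(1 − β²) = 1/√(1 − 0.8924²) = 1/√(0.203622) = 2.216

γ ≈ 2.216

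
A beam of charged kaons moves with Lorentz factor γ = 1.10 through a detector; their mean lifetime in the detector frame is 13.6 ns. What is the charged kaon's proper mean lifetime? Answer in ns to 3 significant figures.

γ = 1.10 (given)
Proper time: τ₀ = Δt/γ = 13.6/1.10 = 12.4 ns

τ₀ ≈ 12.4 ns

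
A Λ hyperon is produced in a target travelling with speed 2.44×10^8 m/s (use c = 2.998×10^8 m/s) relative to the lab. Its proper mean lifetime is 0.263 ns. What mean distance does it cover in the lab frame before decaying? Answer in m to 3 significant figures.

β = v/c = 2.44×10^8 / 2.998×10^8 = 0.81388
γ = 1/√(1 − 0.81388²) = 1.7211
Dilated lifetime: Δt = γτ₀ = 1.7211 × 0.263 ns = 0.45264 ns
d = vΔt = 0.81388c × 0.45264 ns = 2.4400×10^8 m/s × 4.5264×10^-10 s = 0.110 m

d ≈ 0.110 m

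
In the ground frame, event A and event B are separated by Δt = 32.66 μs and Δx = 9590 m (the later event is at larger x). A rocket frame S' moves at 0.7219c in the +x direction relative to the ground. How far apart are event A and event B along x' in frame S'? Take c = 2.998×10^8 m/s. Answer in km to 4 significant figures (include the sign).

Δx' ≈ 3.644 km

γ = 1/√(1 − 0.7219²) = 1.44509
Δx' = γ(Δx − vΔt) = 1.44509 × (9590 m − 0.7219×(2.998×10^8 m/s)×32.66×10^-6 s)
= 1.44509 × (2521.54 m) = 3.644 km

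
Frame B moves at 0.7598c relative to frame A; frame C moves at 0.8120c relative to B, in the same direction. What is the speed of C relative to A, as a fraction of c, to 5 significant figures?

Compose boost 2: (0.8120 + 0.7598)/(1 + 0.8120×0.7598) = 1.5718/1.616958 = 0.97207

u ≈ 0.97207c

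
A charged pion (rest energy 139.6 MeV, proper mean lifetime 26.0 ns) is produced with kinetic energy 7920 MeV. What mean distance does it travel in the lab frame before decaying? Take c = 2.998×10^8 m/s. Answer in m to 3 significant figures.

γ = 1 + K/(m₀c²) = 1 + 7920/139.6 = 57.734
β = √(1 − 1/γ²) = 0.99985
Dilated lifetime: γτ₀ = 57.734 × 26.0 ns = 1501.1 ns
d = βc·γτ₀ = 0.99985 × (2.998×10^8 m/s) × 1.5011×10^-6 s = 450 m

d ≈ 450 m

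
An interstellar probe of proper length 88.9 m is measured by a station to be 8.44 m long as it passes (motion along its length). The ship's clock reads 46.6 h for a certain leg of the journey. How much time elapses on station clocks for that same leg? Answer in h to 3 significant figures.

Δt ≈ 491 h

Length contraction ⇒ γ = L₀/L = 88.9/8.44 = 10.533
Time dilation: Δt = γτ₀ = 10.533 × 46.6 h = 491 h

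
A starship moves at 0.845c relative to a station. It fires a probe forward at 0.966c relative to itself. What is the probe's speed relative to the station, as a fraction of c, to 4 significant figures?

Relativistic velocity addition: u = (u' + v)/(1 + u'v/c²)
= (0.966 + 0.845)/(1 + 0.966×0.845) = 1.811/1.81627 = 0.9971

u ≈ 0.9971c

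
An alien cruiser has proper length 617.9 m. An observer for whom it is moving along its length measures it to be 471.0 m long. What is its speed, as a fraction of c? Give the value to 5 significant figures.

β ≈ 0.64727

γ = L₀/L = 617.9/471.0 = 1.311890
β = √(1 − 1/γ²) = 0.64727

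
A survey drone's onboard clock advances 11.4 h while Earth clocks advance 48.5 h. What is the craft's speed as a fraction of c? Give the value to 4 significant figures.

β ≈ 0.9720

γ = Δt/τ₀ = 48.5/11.4 = 4.25439
β = √(1 − 1/γ²) = √(1 − 1/4.25439²) = 0.9720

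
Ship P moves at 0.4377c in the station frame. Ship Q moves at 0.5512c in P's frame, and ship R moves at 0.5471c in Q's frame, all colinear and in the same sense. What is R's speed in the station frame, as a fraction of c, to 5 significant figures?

Compose boost 2: (0.5512 + 0.4377)/(1 + 0.5512×0.4377) = 0.98890/1.241260 = 0.7966903
Compose boost 3: (0.5471 + 0.7966903)/(1 + 0.5471×0.7966903) = 1.343790/1.435869 = 0.93587

u ≈ 0.93587c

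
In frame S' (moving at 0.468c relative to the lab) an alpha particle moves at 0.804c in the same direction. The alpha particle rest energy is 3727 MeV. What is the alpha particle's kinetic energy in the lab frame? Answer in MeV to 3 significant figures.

K ≈ 6030 MeV

u_lab = (0.804 + 0.468)/(1 + 0.804×0.468) = 0.924236
γ = 1/√(1 − 0.924236²) = 2.6190
K = (γ − 1)m₀c² = (2.6190 − 1) × 3727 = 1.6190 × 3727 = 6030 MeV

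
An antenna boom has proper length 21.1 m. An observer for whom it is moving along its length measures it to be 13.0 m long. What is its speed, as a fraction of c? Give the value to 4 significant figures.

β ≈ 0.7877

γ = L₀/L = 21.1/13.0 = 1.62308
β = √(1 − 1/γ²) = 0.7877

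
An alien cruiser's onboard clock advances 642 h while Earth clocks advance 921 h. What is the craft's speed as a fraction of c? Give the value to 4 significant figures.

β ≈ 0.7170

γ = Δt/τ₀ = 921/642 = 1.43458
β = √(1 − 1/γ²) = √(1 − 1/1.43458²) = 0.7170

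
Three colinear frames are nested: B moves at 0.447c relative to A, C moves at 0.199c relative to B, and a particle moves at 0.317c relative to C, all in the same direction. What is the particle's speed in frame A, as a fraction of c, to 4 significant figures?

Compose boost 2: (0.199 + 0.447)/(1 + 0.199×0.447) = 0.6460/1.08895 = 0.593230
Compose boost 3: (0.317 + 0.593230)/(1 + 0.317×0.593230) = 0.910230/1.18805 = 0.7662

u ≈ 0.7662c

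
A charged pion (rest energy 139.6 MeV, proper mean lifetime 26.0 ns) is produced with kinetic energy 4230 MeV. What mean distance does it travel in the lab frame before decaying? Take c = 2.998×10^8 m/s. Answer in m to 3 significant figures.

d ≈ 244 m

γ = 1 + K/(m₀c²) = 1 + 4230/139.6 = 31.301
β = √(1 − 1/γ²) = 0.99949
Dilated lifetime: γτ₀ = 31.301 × 26.0 ns = 813.82 ns
d = βc·γτ₀ = 0.99949 × (2.998×10^8 m/s) × 8.1382×10^-7 s = 244 m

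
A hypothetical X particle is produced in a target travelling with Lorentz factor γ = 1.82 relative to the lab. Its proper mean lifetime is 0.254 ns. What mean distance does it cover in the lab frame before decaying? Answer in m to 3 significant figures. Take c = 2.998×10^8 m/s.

d ≈ 0.116 m

β = √(1 − 1/γ²) = √(1 − 1/1.82²) = 0.83553
Dilated lifetime: Δt = γτ₀ = 1.82 × 0.254 ns = 0.46228 ns
d = vΔt = 0.83553c × 0.46228 ns = 2.5049×10^8 m/s × 4.6228×10^-10 s = 0.116 m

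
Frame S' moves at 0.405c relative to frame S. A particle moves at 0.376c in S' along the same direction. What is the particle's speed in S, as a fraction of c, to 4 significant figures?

u ≈ 0.6778c

Relativistic velocity addition: u = (u' + v)/(1 + u'v/c²)
= (0.376 + 0.405)/(1 + 0.376×0.405) = 0.7810/1.15228 = 0.6778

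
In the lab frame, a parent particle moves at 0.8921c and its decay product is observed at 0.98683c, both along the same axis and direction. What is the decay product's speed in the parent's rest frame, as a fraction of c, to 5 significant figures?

u' ≈ 0.79173c

Inverse velocity addition: u' = (u − v)/(1 − uv/c²)
= (0.98683 − 0.8921)/(1 − 0.98683×0.8921) = 0.094730/0.1196490 = 0.79173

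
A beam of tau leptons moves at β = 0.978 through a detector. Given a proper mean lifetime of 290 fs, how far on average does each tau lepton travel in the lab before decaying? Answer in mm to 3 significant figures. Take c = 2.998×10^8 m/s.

d ≈ 0.408 mm

γ = 1/√(1 − 0.978²) = 4.7938
Dilated lifetime: Δt = γτ₀ = 4.7938 × 290 fs = 1390.2 fs
d = vΔt = 0.978c × 1390.2 fs = 2.9320×10^8 m/s × 1.3902×10^-12 s = 0.408 mm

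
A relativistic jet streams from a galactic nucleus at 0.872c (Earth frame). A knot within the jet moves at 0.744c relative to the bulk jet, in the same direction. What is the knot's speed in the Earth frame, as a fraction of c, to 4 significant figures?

u ≈ 0.9801c

Relativistic velocity addition: u = (u' + v)/(1 + u'v/c²)
= (0.744 + 0.872)/(1 + 0.744×0.872) = 1.616/1.64877 = 0.9801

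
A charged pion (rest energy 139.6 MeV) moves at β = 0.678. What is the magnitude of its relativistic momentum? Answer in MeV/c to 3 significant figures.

γ = 1/√(1 − 0.678²) = 1.3604
p = γβm₀c = 1.3604 × 0.678 × 139.6 MeV/c = 129 MeV/c

p ≈ 129 MeV/c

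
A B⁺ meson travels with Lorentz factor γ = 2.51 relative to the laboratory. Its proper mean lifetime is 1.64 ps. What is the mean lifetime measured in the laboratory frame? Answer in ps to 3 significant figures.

γ = 2.51 (given)
Time dilation: Δt = γτ₀ = 2.51 × 1.64 ps = 4.12 ps

Δt ≈ 4.12 ps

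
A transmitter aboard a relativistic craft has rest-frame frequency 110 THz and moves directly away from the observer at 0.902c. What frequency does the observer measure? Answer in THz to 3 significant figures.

Relativistic Doppler: f_obs = f_src √((1−β)/(1+β))
= 110 × √(0.098000/1.9020) = 110 × 0.22699 = 25.0 THz

f_obs ≈ 25.0 THz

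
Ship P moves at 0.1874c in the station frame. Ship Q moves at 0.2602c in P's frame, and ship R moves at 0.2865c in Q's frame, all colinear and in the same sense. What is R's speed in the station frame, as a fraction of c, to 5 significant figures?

Compose boost 2: (0.2602 + 0.1874)/(1 + 0.2602×0.1874) = 0.44760/1.048761 = 0.4267891
Compose boost 3: (0.2865 + 0.4267891)/(1 + 0.2865×0.4267891) = 0.7132891/1.122275 = 0.63557

u ≈ 0.63557c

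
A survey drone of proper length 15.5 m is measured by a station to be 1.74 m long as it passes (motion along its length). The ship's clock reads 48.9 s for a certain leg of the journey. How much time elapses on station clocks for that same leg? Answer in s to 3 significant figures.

Δt ≈ 436 s

Length contraction ⇒ γ = L₀/L = 15.5/1.74 = 8.9080
Time dilation: Δt = γτ₀ = 8.9080 × 48.9 s = 436 s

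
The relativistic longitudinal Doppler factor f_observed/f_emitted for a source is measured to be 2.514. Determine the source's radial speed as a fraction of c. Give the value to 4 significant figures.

β ≈ 0.7268

f_obs/f_src = √((1+β)/(1−β)) = 2.514  ⇒  (1+β)/(1−β) = 6.32020
β = |1 − D²|/(1 + D²) = |1 − 6.32020|/(1 + 6.32020) = 0.7268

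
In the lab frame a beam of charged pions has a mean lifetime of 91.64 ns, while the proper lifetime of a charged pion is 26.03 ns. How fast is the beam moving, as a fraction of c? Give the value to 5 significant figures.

β ≈ 0.95881

γ = Δt/τ₀ = 91.64/26.03 = 3.520553
β = √(1 − 1/γ²) = √(1 − 1/3.520553²) = 0.95881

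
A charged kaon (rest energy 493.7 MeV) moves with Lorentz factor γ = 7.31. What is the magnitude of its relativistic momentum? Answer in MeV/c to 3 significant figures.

p ≈ 3580 MeV/c

β = √(1 − 1/γ²) = √(1 − 1/7.31²) = 0.99060
p = γβm₀c = 7.31 × 0.99060 × 493.7 MeV/c = 3580 MeV/c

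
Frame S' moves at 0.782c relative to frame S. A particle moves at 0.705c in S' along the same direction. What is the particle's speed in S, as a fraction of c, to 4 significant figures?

u ≈ 0.9585c

Relativistic velocity addition: u = (u' + v)/(1 + u'v/c²)
= (0.705 + 0.782)/(1 + 0.705×0.782) = 1.487/1.55131 = 0.9585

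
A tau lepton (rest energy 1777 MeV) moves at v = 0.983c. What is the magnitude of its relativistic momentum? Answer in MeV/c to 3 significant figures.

p ≈ 9510 MeV/c

γ = 1/√(1 − 0.983²) = 5.4465
p = γβm₀c = 5.4465 × 0.983 × 1777 MeV/c = 9510 MeV/c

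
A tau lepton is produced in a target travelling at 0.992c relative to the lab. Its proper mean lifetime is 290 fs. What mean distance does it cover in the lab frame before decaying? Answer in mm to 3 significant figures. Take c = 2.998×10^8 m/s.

γ = 1/√(1 − 0.992²) = 7.9216
Dilated lifetime: Δt = γτ₀ = 7.9216 × 290 fs = 2297.3 fs
d = vΔt = 0.992c × 2297.3 fs = 2.9740×10^8 m/s × 2.2973×10^-12 s = 0.683 mm

d ≈ 0.683 mm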